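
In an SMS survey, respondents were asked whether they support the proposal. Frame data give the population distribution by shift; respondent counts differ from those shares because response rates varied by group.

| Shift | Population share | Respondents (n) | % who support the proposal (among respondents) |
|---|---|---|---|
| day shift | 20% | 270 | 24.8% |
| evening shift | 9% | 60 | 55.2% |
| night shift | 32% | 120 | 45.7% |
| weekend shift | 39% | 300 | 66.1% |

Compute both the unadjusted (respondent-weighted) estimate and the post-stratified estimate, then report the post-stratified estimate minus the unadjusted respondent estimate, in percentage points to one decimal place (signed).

Unadjusted (pooled respondent) estimate weights by respondent counts:
  (270/750)×24.8 + (60/750)×55.2 + (120/750)×45.7 + (300/750)×66.1 = 47.096%
Post-stratified estimate weights by population shares:
  0.2×24.8 + 0.09×55.2 + 0.32×45.7 + 0.39×66.1 = 50.331%
Difference = 50.331 − 47.096 = 3.235 pp.

+3.2 percentage points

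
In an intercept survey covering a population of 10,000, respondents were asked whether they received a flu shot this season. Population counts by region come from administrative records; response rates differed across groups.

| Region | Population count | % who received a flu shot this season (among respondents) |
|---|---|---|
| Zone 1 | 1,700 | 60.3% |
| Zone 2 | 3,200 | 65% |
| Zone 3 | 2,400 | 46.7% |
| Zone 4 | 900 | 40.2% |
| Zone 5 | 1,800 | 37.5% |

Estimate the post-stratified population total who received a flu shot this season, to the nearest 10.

Apply each group's respondent rate to its population count:
  Zone 1: 1,700 × 60.3% = 1025.1
  Zone 2: 3,200 × 65% = 2080
  Zone 3: 2,400 × 46.7% = 1120.8
  Zone 4: 900 × 40.2% = 361.8
  Zone 5: 1,800 × 37.5% = 675
Estimated total = 5262.7 → 5,260.

5,260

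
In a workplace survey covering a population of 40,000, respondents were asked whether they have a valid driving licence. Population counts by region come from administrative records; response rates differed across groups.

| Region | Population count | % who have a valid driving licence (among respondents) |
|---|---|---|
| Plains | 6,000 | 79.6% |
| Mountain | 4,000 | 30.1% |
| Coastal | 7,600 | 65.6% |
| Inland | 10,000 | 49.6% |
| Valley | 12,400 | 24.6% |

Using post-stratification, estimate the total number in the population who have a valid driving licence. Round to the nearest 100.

Apply each group's respondent rate to its population count:
  Plains: 6,000 × 79.6% = 4776
  Mountain: 4,000 × 30.1% = 1204
  Coastal: 7,600 × 65.6% = 4985.6
  Inland: 10,000 × 49.6% = 4960
  Valley: 12,400 × 24.6% = 3050.4
Estimated total = 18,976 → 19,000.

19,000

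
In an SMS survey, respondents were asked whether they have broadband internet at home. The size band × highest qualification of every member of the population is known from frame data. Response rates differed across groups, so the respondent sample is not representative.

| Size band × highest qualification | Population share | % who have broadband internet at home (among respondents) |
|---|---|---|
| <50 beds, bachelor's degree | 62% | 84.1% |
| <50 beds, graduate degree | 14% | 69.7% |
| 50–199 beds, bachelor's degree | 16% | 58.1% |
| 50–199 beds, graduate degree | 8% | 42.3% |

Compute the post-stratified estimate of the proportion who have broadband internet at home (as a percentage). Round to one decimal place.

74.6%

Reweight to the known size band × highest qualification distribution:
  <50 beds, bachelor's degree: 0.62 × 84.1 = 52.142
  <50 beds, graduate degree: 0.14 × 69.7 = 9.758
  50–199 beds, bachelor's degree: 0.16 × 58.1 = 9.296
  50–199 beds, graduate degree: 0.08 × 42.3 = 3.384
Post-stratified estimate = 74.58 → 74.6%.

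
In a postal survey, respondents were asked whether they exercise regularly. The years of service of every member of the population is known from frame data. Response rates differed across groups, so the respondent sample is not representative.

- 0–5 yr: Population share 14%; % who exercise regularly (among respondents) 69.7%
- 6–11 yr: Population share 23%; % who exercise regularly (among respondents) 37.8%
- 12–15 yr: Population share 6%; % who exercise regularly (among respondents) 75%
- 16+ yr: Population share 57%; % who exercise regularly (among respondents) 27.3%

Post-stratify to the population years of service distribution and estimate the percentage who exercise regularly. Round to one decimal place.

Post-stratification weights by population share, not respondent share:
  0–5 yr: 0.14 × 69.7 = 9.758
  6–11 yr: 0.23 × 37.8 = 8.694
  12–15 yr: 0.06 × 75 = 4.5
  16+ yr: 0.57 × 27.3 = 15.561
Post-stratified estimate = 38.513 → 38.5%.

38.5%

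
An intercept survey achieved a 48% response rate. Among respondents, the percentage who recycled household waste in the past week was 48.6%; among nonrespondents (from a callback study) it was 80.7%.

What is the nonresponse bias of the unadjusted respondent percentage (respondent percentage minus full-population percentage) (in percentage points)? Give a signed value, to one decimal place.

Nonresponse fraction = 1 − 0.48 = 0.52.
Bias = (nonresponse fraction) × (respondent percentage − nonrespondent percentage)
     = 0.52 × (48.6 − 80.7) = 0.52 × -32.1 = -16.692.

-16.7 percentage points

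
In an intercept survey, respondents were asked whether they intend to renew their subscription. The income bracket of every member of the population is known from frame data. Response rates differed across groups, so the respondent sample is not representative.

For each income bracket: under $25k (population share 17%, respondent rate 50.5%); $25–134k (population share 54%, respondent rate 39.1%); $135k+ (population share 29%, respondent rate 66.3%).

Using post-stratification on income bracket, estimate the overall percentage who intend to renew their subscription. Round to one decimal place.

48.9%

Post-stratification weights by population share, not respondent share:
  under $25k: 0.17 × 50.5 = 8.585
  $25–134k: 0.54 × 39.1 = 21.114
  $135k+: 0.29 × 66.3 = 19.227
Post-stratified estimate = 48.926 → 48.9%.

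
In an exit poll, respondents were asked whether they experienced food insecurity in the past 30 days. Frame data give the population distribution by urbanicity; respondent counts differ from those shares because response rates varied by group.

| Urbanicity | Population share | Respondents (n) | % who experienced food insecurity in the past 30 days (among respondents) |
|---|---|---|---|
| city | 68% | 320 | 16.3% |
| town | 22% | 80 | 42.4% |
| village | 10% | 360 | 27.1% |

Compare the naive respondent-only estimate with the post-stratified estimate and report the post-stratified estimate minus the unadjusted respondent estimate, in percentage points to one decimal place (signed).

Naive respondent-only estimate (weights = respondent counts):
  (320/760)×16.3 + (80/760)×42.4 + (360/760)×27.1 = 24.1632%
Post-stratified estimate weights by population shares:
  0.68×16.3 + 0.22×42.4 + 0.1×27.1 = 23.122%
Difference = 23.122 − 24.1632 = -1.0412 pp.

-1.0 percentage points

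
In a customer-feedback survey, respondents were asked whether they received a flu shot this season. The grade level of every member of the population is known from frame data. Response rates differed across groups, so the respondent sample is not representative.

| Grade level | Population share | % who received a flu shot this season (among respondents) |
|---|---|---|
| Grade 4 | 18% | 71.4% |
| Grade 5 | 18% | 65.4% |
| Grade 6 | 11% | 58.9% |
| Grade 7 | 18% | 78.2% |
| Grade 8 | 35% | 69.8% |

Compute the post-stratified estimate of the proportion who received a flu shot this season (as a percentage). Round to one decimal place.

69.6%

Post-stratification weights by population share, not respondent share:
  Grade 4: 0.18 × 71.4 = 12.852
  Grade 5: 0.18 × 65.4 = 11.772
  Grade 6: 0.11 × 58.9 = 6.479
  Grade 7: 0.18 × 78.2 = 14.076
  Grade 8: 0.35 × 69.8 = 24.43
Post-stratified estimate = 69.609 → 69.6%.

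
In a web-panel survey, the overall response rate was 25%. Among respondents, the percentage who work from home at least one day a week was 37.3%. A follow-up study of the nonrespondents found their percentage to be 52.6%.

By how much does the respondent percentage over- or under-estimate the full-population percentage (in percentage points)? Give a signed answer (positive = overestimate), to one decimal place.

Nonresponse fraction = 1 − 0.25 = 0.75.
Bias = (nonresponse fraction) × (respondent percentage − nonrespondent percentage)
     = 0.75 × (37.3 − 52.6) = 0.75 × -15.3 = -11.475.

-11.5 percentage points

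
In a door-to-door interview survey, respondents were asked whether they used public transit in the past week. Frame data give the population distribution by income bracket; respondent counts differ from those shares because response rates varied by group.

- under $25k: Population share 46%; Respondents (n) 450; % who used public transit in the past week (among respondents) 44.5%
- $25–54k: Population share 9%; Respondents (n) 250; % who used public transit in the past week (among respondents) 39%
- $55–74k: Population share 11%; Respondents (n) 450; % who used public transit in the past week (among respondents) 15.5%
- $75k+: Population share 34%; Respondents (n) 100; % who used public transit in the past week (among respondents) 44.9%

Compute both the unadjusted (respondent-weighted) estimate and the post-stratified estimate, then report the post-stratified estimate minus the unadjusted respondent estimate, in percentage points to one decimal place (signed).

+8.0 percentage points

Naive respondent-only estimate (weights = respondent counts):
  (450/1250)×44.5 + (250/1250)×39 + (450/1250)×15.5 + (100/1250)×44.9 = 32.992%
Post-stratified estimate weights by population shares:
  0.46×44.5 + 0.09×39 + 0.11×15.5 + 0.34×44.9 = 40.951%
Difference = 40.951 − 32.992 = 7.959 pp.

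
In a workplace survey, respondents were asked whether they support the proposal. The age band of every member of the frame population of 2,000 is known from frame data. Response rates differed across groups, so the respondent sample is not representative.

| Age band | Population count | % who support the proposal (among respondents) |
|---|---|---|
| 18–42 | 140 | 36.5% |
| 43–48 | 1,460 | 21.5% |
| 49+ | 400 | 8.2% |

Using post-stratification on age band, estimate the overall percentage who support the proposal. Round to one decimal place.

Each cell contributes population-share × respondent value:
  18–42: (140/2,000) × 36.5 = 2.555
  43–48: (1,460/2,000) × 21.5 = 15.695
  49+: (400/2,000) × 8.2 = 1.64
Post-stratified estimate = 19.89 → 19.9%.

19.9%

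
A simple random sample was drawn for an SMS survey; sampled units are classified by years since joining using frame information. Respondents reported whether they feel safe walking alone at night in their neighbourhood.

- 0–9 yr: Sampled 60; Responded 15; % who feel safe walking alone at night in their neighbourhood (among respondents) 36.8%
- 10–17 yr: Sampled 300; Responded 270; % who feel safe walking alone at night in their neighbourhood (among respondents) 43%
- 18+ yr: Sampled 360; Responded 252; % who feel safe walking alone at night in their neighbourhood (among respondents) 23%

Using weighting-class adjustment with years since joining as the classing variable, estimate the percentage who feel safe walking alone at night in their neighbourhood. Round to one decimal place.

32.5%

Response rates by class: 0–9 yr 15/60 = 25%, 10–17 yr 270/300 = 90%, 18+ yr 252/360 = 70%.
With weight = n_sampled/n_responded per class, the weighted class total is n_sampled:
  0–9 yr: 60 × 36.8 = 2208
  10–17 yr: 300 × 43 = 12,900
  18+ yr: 360 × 23 = 8280
Adjusted estimate = 23,388 / 720 = 32.4833 → 32.5%.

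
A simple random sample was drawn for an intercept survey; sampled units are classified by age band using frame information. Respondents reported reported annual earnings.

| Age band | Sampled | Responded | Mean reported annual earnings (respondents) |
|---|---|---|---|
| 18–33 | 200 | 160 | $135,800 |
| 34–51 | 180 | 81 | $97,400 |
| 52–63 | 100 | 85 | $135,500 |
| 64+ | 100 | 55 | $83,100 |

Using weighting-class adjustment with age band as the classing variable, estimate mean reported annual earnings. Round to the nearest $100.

$114,700

Response rates by class: 18–33 160/200 = 80%, 34–51 81/180 = 45%, 52–63 85/100 = 85%, 64+ 55/100 = 55%.
With weight = n_sampled/n_responded per class, the weighted class total is n_sampled:
  18–33: 200 × 135,800 = 27,160,000
  34–51: 180 × 97,400 = 17,532,000
  52–63: 100 × 135,500 = 13,550,000
  64+: 100 × 83,100 = 8,310,000
Adjusted estimate = 66,552,000 / 580 = 114745 → $114,700.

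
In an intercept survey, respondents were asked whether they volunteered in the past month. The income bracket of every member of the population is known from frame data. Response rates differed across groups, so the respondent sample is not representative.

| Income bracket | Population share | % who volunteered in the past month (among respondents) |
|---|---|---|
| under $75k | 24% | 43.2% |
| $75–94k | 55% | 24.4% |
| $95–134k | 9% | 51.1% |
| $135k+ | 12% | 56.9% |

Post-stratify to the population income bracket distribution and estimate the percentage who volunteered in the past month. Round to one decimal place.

35.2%

Post-stratification weights by population share, not respondent share:
  under $75k: 0.24 × 43.2 = 10.368
  $75–94k: 0.55 × 24.4 = 13.42
  $95–134k: 0.09 × 51.1 = 4.599
  $135k+: 0.12 × 56.9 = 6.828
Post-stratified estimate = 35.215 → 35.2%.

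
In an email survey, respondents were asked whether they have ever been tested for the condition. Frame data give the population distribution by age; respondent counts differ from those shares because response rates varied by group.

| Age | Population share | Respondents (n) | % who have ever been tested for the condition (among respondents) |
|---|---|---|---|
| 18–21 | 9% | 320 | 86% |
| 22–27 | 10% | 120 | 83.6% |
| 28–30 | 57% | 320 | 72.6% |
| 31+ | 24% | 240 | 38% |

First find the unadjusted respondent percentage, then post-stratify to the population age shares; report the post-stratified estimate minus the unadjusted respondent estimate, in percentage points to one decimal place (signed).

Naive respondent-only estimate (weights = respondent counts):
  (320/1000)×86 + (120/1000)×83.6 + (320/1000)×72.6 + (240/1000)×38 = 69.904%
Reweighting by population age shares:
  0.09×86 + 0.1×83.6 + 0.57×72.6 + 0.24×38 = 66.602%
Difference = 66.602 − 69.904 = -3.302 pp.

-3.3 percentage points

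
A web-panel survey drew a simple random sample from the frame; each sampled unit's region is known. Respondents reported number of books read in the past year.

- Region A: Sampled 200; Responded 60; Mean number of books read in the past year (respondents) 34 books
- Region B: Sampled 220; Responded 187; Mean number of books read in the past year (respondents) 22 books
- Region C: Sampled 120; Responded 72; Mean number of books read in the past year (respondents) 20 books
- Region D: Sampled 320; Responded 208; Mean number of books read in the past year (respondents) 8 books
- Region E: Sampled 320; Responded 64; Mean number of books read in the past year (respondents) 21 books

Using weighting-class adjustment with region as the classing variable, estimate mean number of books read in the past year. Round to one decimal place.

19.8

Class response rates: Region A 60/200 = 30%, Region B 187/220 = 85%, Region C 72/120 = 60%, Region D 208/320 = 65%, Region E 64/320 = 20%.
Inverse-response-rate weighting restores each class to its sampled count, so class totals weight by n_sampled:
  Region A: 200 × 34 = 6800
  Region B: 220 × 22 = 4840
  Region C: 120 × 20 = 2400
  Region D: 320 × 8 = 2560
  Region E: 320 × 21 = 6720
Adjusted estimate = 23,320 / 1,180 = 19.7627 → 19.8.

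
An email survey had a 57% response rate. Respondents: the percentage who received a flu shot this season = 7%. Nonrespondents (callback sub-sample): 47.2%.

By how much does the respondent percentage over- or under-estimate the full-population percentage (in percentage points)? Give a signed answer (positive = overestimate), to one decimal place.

Nonresponse fraction = 1 − 0.57 = 0.43.
Bias = (nonresponse fraction) × (respondent percentage − nonrespondent percentage)
     = 0.43 × (7 − 47.2) = 0.43 × -40.2 = -17.286.

-17.3 percentage points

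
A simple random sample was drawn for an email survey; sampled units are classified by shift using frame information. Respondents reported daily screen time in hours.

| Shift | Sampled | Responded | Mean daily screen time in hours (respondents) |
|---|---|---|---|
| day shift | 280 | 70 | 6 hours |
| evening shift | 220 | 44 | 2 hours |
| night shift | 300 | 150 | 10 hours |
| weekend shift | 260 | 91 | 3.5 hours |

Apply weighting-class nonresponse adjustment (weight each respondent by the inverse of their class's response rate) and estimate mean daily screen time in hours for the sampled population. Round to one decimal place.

Class response rates: day shift 70/280 = 25%, evening shift 44/220 = 20%, night shift 150/300 = 50%, weekend shift 91/260 = 35%.
Inverse-response-rate weighting restores each class to its sampled count, so class totals weight by n_sampled:
  day shift: 280 × 6 = 1680
  evening shift: 220 × 2 = 440
  night shift: 300 × 10 = 3000
  weekend shift: 260 × 3.5 = 910
Adjusted estimate = 6030 / 1,060 = 5.68868 → 5.7.

5.7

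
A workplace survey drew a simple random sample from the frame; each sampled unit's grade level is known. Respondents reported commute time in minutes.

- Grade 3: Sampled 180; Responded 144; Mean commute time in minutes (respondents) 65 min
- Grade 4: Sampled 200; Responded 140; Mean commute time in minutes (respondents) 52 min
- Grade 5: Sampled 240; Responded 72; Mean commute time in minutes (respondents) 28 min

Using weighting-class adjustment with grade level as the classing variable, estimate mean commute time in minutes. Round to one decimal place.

Response rates by class: Grade 3 144/180 = 80%, Grade 4 140/200 = 70%, Grade 5 72/240 = 30%.
Weighting each respondent by the inverse class response rate inflates each class back to its sampled size, so the class weight is n_sampled:
  Grade 3: 180 × 65 = 11,700
  Grade 4: 200 × 52 = 10,400
  Grade 5: 240 × 28 = 6720
Adjusted estimate = 28,820 / 620 = 46.4839 → 46.5.

46.5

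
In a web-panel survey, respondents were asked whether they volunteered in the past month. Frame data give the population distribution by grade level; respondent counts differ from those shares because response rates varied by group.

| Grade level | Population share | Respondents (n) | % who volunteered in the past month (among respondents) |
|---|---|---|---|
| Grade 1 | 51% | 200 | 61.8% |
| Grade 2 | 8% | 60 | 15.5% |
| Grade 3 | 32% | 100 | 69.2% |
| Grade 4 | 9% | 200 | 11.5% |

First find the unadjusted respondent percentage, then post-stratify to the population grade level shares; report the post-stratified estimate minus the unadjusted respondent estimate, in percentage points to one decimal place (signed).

Unadjusted (pooled respondent) estimate weights by respondent counts:
  (200/560)×61.8 + (60/560)×15.5 + (100/560)×69.2 + (200/560)×11.5 = 40.1964%
Reweighting by population grade level shares:
  0.51×61.8 + 0.08×15.5 + 0.32×69.2 + 0.09×11.5 = 55.937%
Difference = 55.937 − 40.1964 = 15.7406 pp.

+15.7 percentage points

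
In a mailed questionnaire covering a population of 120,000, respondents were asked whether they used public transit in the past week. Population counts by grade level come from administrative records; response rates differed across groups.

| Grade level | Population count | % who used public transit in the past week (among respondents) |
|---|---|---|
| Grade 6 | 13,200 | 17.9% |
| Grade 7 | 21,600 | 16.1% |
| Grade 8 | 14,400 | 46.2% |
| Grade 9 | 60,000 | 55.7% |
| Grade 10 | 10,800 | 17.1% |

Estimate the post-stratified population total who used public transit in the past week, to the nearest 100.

Apply each group's respondent rate to its population count:
  Grade 6: 13,200 × 17.9% = 2362.8
  Grade 7: 21,600 × 16.1% = 3477.6
  Grade 8: 14,400 × 46.2% = 6652.8
  Grade 9: 60,000 × 55.7% = 33,420
  Grade 10: 10,800 × 17.1% = 1846.8
Estimated total = 47,760 → 47,800.

47,800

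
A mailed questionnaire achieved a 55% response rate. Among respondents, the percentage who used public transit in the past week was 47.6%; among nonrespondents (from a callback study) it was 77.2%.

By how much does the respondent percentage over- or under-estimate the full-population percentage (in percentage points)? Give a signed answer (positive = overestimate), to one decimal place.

-13.3 percentage points

Nonresponse fraction = 1 − 0.55 = 0.45.
Bias = (nonresponse fraction) × (respondent percentage − nonrespondent percentage)
     = 0.45 × (47.6 − 77.2) = 0.45 × -29.6 = -13.32.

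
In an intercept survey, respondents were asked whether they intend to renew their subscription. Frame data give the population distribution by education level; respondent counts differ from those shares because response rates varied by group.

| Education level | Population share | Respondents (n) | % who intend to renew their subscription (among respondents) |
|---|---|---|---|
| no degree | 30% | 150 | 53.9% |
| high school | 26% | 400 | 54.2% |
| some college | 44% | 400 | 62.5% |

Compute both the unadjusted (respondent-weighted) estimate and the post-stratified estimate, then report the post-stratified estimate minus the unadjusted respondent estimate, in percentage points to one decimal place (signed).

Naive respondent-only estimate (weights = respondent counts):
  (150/950)×53.9 + (400/950)×54.2 + (400/950)×62.5 = 57.6474%
Reweighting by population education level shares:
  0.3×53.9 + 0.26×54.2 + 0.44×62.5 = 57.762%
Difference = 57.762 − 57.6474 = 0.1146 pp.

+0.1 percentage points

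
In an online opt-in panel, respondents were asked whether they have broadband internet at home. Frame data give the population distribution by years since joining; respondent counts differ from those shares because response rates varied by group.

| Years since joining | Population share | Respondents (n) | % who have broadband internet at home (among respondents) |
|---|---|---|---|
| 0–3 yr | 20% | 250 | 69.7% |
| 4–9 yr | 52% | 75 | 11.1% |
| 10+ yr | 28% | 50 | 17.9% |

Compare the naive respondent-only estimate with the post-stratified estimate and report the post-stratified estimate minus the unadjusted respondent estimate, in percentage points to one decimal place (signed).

-26.3 percentage points

Naive respondent-only estimate (weights = respondent counts):
  (250/375)×69.7 + (75/375)×11.1 + (50/375)×17.9 = 51.0733%
Reweighting by population years since joining shares:
  0.2×69.7 + 0.52×11.1 + 0.28×17.9 = 24.724%
Difference = 24.724 − 51.0733 = -26.3493 pp.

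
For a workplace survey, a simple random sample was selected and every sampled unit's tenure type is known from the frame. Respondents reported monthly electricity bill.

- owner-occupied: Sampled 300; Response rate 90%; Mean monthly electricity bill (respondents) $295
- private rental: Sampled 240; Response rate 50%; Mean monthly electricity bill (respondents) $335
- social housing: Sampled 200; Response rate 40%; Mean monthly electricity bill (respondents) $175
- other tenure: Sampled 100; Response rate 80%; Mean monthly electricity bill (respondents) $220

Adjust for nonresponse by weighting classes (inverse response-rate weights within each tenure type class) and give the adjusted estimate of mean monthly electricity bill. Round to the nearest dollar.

$269

With weight = n_sampled/n_responded per class, the weighted class total is n_sampled:
  owner-occupied: 300 × 295 = 88,500
  private rental: 240 × 335 = 80,400
  social housing: 200 × 175 = 35,000
  other tenure: 100 × 220 = 22,000
Adjusted estimate = 225,900 / 840 = 268.929 → $269.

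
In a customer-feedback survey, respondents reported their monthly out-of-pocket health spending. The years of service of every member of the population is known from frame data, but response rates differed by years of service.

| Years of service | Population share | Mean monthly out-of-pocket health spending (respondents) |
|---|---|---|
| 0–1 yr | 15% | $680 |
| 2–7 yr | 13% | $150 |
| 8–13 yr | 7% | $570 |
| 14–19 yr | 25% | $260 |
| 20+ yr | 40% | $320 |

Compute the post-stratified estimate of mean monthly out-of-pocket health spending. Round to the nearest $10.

$350

Post-stratification weights by population share, not respondent share:
  0–1 yr: 0.15 × 680 = 102
  2–7 yr: 0.13 × 150 = 19.5
  8–13 yr: 0.07 × 570 = 39.9
  14–19 yr: 0.25 × 260 = 65
  20+ yr: 0.4 × 320 = 128
Post-stratified estimate = 354.4 → $350.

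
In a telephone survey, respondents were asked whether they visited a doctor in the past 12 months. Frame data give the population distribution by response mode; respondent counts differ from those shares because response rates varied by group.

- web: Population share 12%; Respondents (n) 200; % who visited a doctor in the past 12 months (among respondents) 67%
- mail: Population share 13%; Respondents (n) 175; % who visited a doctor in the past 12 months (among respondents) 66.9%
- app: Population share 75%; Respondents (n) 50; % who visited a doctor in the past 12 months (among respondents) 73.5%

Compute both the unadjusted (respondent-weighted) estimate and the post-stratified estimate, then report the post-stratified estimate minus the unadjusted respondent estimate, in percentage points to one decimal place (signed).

+4.1 percentage points

Without adjustment, the pooled respondent share is:
  (200/425)×67 + (175/425)×66.9 + (50/425)×73.5 = 67.7235%
Post-stratifying to population shares instead:
  0.12×67 + 0.13×66.9 + 0.75×73.5 = 71.862%
Difference = 71.862 − 67.7235 = 4.1385 pp.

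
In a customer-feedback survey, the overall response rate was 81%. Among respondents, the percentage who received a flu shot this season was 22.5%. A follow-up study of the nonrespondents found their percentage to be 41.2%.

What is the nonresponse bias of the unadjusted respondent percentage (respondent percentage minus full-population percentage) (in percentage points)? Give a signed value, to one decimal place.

-3.6 percentage points

Nonresponse fraction = 1 − 0.81 = 0.19.
Bias = (nonresponse fraction) × (respondent percentage − nonrespondent percentage)
     = 0.19 × (22.5 − 41.2) = 0.19 × -18.7 = -3.553.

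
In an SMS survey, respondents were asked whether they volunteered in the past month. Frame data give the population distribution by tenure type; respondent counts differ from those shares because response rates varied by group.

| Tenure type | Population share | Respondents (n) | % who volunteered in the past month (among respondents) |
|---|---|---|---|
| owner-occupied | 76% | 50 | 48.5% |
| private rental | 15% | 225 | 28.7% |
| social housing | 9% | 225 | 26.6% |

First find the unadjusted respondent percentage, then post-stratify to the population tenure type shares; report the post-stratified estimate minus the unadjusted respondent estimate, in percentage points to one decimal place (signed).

+13.8 percentage points

Without adjustment, the pooled respondent share is:
  (50/500)×48.5 + (225/500)×28.7 + (225/500)×26.6 = 29.735%
Post-stratified estimate weights by population shares:
  0.76×48.5 + 0.15×28.7 + 0.09×26.6 = 43.559%
Difference = 43.559 − 29.735 = 13.824 pp.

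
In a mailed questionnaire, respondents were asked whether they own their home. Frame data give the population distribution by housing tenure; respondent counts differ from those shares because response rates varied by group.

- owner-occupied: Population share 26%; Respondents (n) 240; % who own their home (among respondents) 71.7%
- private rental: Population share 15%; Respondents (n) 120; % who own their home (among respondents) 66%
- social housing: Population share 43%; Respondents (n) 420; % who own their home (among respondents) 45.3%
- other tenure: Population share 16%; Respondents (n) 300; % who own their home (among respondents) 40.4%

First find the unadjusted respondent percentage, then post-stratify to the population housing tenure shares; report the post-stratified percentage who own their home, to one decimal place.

Without adjustment, the pooled respondent share is:
  (240/1080)×71.7 + (120/1080)×66 + (420/1080)×45.3 + (300/1080)×40.4 = 52.1056%
Reweighting by population housing tenure shares:
  0.26×71.7 + 0.15×66 + 0.43×45.3 + 0.16×40.4 = 54.485%

54.5%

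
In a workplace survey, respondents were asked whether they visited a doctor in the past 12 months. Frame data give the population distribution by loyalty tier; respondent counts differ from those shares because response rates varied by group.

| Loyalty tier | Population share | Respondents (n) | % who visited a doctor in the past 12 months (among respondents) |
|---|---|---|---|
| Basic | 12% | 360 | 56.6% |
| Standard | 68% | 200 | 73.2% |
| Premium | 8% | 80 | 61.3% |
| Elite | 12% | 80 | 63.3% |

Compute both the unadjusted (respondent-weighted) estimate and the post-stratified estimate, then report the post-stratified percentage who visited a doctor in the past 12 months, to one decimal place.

Unadjusted (pooled respondent) estimate weights by respondent counts:
  (360/720)×56.6 + (200/720)×73.2 + (80/720)×61.3 + (80/720)×63.3 = 62.4778%
Post-stratified estimate weights by population shares:
  0.12×56.6 + 0.68×73.2 + 0.08×61.3 + 0.12×63.3 = 69.068%

69.1%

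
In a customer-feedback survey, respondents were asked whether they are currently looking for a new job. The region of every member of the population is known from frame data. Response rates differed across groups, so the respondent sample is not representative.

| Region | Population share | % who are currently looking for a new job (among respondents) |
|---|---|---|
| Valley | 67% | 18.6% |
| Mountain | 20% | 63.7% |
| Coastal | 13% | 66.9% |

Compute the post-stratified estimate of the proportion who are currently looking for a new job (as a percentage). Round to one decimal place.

33.9%

Post-stratification weights by population share, not respondent share:
  Valley: 0.67 × 18.6 = 12.462
  Mountain: 0.2 × 63.7 = 12.74
  Coastal: 0.13 × 66.9 = 8.697
Post-stratified estimate = 33.899 → 33.9%.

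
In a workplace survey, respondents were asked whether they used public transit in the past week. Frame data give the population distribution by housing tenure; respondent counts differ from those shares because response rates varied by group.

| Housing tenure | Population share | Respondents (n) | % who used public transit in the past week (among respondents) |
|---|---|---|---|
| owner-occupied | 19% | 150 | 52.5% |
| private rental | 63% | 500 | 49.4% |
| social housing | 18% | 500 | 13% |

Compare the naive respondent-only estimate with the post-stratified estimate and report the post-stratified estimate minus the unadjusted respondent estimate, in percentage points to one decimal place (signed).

+9.5 percentage points

Unadjusted (pooled respondent) estimate weights by respondent counts:
  (150/1150)×52.5 + (500/1150)×49.4 + (500/1150)×13 = 33.9783%
Reweighting by population housing tenure shares:
  0.19×52.5 + 0.63×49.4 + 0.18×13 = 43.437%
Difference = 43.437 − 33.9783 = 9.4587 pp.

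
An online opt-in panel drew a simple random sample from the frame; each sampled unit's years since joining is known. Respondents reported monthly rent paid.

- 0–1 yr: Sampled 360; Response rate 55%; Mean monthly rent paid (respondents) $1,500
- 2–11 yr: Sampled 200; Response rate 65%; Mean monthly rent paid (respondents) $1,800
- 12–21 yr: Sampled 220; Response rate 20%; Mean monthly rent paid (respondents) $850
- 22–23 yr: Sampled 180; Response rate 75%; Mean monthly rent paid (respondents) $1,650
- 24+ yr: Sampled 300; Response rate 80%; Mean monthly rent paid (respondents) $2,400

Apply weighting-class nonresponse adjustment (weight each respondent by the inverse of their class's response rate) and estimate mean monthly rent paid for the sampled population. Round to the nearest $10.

With weight = n_sampled/n_responded per class, the weighted class total is n_sampled:
  0–1 yr: 360 × 1500 = 540,000
  2–11 yr: 200 × 1800 = 360,000
  12–21 yr: 220 × 850 = 187,000
  22–23 yr: 180 × 1650 = 297,000
  24+ yr: 300 × 2400 = 720,000
Adjusted estimate = 2,104,000 / 1,260 = 1669.84 → $1,670.

$1,670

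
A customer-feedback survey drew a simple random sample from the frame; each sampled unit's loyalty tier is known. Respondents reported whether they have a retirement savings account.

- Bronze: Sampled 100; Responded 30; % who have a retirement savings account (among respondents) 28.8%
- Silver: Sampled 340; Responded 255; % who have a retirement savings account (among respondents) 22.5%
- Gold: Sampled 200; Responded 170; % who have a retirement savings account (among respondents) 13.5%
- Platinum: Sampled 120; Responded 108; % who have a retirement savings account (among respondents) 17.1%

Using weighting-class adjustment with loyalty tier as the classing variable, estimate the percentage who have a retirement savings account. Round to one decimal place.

Response rates by class: Bronze 30/100 = 30%, Silver 255/340 = 75%, Gold 170/200 = 85%, Platinum 108/120 = 90%.
Inverse-response-rate weighting restores each class to its sampled count, so class totals weight by n_sampled:
  Bronze: 100 × 28.8 = 2880
  Silver: 340 × 22.5 = 7650
  Gold: 200 × 13.5 = 2700
  Platinum: 120 × 17.1 = 2052
Adjusted estimate = 15,282 / 760 = 20.1079 → 20.1%.

20.1%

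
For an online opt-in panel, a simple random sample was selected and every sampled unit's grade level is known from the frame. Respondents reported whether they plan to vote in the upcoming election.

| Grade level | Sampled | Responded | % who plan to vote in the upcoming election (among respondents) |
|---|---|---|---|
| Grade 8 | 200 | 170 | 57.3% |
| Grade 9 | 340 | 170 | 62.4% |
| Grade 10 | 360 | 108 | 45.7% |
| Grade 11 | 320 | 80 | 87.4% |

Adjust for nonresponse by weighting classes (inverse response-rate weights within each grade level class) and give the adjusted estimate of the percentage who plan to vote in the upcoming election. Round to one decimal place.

Response rates by class: Grade 8 170/200 = 85%, Grade 9 170/340 = 50%, Grade 10 108/360 = 30%, Grade 11 80/320 = 25%.
Weighting each respondent by the inverse class response rate inflates each class back to its sampled size, so the class weight is n_sampled:
  Grade 8: 200 × 57.3 = 11,460
  Grade 9: 340 × 62.4 = 21,216
  Grade 10: 360 × 45.7 = 16,452
  Grade 11: 320 × 87.4 = 27,968
Adjusted estimate = 77,096 / 1,220 = 63.1934 → 63.2%.

63.2%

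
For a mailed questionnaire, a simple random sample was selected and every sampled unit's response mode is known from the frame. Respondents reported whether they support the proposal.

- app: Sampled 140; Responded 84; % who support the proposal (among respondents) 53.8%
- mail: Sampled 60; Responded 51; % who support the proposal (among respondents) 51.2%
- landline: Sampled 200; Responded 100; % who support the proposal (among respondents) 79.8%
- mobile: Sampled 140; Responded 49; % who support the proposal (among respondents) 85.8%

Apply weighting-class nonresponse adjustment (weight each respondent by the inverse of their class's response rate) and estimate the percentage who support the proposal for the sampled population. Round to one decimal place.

71.4%

Class response rates: app 84/140 = 60%, mail 51/60 = 85%, landline 100/200 = 50%, mobile 49/140 = 35%.
Inverse-response-rate weighting restores each class to its sampled count, so class totals weight by n_sampled:
  app: 140 × 53.8 = 7532
  mail: 60 × 51.2 = 3072
  landline: 200 × 79.8 = 15,960
  mobile: 140 × 85.8 = 12,012
Adjusted estimate = 38,576 / 540 = 71.437 → 71.4%.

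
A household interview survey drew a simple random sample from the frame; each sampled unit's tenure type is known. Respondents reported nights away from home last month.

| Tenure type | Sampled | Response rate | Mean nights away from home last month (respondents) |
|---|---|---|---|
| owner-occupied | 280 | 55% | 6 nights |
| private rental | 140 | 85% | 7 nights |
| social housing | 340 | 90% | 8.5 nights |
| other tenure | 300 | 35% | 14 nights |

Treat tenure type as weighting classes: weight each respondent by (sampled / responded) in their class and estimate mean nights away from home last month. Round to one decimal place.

9.2

With weight = n_sampled/n_responded per class, the weighted class total is n_sampled:
  owner-occupied: 280 × 6 = 1680
  private rental: 140 × 7 = 980
  social housing: 340 × 8.5 = 2890
  other tenure: 300 × 14 = 4200
Adjusted estimate = 9750 / 1,060 = 9.19811 → 9.2.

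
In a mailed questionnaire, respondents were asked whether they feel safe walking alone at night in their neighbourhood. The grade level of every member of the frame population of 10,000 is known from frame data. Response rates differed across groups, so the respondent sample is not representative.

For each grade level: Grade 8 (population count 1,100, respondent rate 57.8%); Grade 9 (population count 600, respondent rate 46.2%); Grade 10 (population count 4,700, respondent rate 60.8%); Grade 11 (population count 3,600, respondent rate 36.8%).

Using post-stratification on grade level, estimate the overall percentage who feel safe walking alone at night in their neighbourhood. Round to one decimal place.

51.0%

Reweight to the known grade level distribution:
  Grade 8: (1,100/10,000) × 57.8 = 6.358
  Grade 9: (600/10,000) × 46.2 = 2.772
  Grade 10: (4,700/10,000) × 60.8 = 28.576
  Grade 11: (3,600/10,000) × 36.8 = 13.248
Post-stratified estimate = 50.954 → 51.0%.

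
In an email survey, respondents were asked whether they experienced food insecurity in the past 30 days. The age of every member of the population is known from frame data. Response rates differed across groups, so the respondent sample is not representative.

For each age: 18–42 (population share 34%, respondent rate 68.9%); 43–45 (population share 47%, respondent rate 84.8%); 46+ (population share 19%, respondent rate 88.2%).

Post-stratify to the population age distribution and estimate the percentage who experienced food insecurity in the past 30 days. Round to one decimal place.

Post-stratification weights by population share, not respondent share:
  18–42: 0.34 × 68.9 = 23.426
  43–45: 0.47 × 84.8 = 39.856
  46+: 0.19 × 88.2 = 16.758
Post-stratified estimate = 80.04 → 80.0%.

80.0%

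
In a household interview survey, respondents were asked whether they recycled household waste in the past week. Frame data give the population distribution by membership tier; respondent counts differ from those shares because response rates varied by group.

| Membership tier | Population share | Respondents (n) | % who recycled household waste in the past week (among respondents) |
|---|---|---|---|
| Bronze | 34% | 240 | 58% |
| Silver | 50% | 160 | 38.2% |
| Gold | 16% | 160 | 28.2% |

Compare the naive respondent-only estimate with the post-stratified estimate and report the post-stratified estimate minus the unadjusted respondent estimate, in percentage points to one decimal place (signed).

Naive respondent-only estimate (weights = respondent counts):
  (240/560)×58 + (160/560)×38.2 + (160/560)×28.2 = 43.8286%
Reweighting by population membership tier shares:
  0.34×58 + 0.5×38.2 + 0.16×28.2 = 43.332%
Difference = 43.332 − 43.8286 = -0.4966 pp.

-0.5 percentage points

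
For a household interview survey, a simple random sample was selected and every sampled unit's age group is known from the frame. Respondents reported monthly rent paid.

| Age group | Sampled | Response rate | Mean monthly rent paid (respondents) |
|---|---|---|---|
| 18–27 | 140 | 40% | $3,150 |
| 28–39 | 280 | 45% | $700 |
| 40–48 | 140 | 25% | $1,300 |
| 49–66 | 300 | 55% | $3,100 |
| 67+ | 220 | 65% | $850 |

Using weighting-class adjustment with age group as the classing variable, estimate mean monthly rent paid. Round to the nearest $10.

$1,790

With weight = n_sampled/n_responded per class, the weighted class total is n_sampled:
  18–27: 140 × 3150 = 441,000
  28–39: 280 × 700 = 196,000
  40–48: 140 × 1300 = 182,000
  49–66: 300 × 3100 = 930,000
  67+: 220 × 850 = 187,000
Adjusted estimate = 1,936,000 / 1,080 = 1792.59 → $1,790.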